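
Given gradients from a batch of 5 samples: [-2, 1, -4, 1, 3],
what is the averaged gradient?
Average gradient = -0.2

Average = (1/5)(-2 + 1 + -4 + 1 + 3) = -1/5 = -0.2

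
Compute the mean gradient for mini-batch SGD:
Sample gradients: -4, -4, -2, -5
Average gradient = -3.75

Average = (1/4)(-4 + -4 + -2 + -5) = -15/4 = -3.75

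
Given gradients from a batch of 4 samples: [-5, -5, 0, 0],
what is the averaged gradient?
Average gradient = -2.5

Average = (1/4)(-5 + -5 + 0 + 0) = -10/4 = -2.5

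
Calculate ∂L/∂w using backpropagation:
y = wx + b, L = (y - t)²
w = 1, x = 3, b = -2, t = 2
∂L/∂w = -6

y = wx + b = (1)(3) + -2 = 1
∂L/∂y = 2(y - t) = 2(1 - 2) = -2
∂y/∂w = x = 3
∂L/∂w = ∂L/∂y · ∂y/∂w = -2 × 3 = -6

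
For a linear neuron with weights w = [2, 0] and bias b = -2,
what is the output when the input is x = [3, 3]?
y = 4

y = (2)(3) + (0)(3) + -2 = 4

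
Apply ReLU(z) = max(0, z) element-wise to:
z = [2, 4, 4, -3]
h = [2, 4, 4, 0]

ReLU applied element-wise: max(0,2)=2, max(0,4)=4, max(0,4)=4, max(0,-3)=0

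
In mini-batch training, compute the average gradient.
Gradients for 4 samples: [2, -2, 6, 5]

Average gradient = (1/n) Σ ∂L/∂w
Average gradient = 2.75

Average = (1/4)(2 + -2 + 6 + 5) = 11/4 = 2.75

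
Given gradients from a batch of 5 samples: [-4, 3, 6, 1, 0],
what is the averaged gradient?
Average gradient = 1.2

Average = (1/5)(-4 + 3 + 6 + 1 + 0) = 6/5 = 1.2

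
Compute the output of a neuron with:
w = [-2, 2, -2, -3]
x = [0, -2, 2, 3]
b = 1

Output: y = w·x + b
y = -16

y = (-2)(0) + (2)(-2) + (-2)(2) + (-3)(3) + 1 = -16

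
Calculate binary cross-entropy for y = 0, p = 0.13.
L = 0.1393

L = -0·log(0.13) - 1·log(0.87) = -log(0.87) = 0.1393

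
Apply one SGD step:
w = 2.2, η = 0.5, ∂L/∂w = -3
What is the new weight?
w_new = 3.7

w_new = w - η·∂L/∂w = 2.2 - 0.5×(-3) = 2.2 - (-1.5) = 3.7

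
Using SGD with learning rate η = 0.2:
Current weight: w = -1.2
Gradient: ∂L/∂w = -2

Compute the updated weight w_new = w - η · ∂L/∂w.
w_new = -0.8

w_new = w - η·∂L/∂w = -1.2 - 0.2×(-2) = -1.2 - (-0.4) = -0.8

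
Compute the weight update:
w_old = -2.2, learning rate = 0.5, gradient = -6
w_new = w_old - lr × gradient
w_new = 0.8

w_new = w - η·∂L/∂w = -2.2 - 0.5×(-6) = -2.2 - (-3) = 0.8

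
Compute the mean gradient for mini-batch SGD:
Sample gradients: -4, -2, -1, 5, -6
Average gradient = -1.6

Average = (1/5)(-4 + -2 + -1 + 5 + -6) = -8/5 = -1.6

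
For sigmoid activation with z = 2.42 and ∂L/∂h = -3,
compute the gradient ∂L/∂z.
∂L/∂z = -0.225

σ(2.42) = 0.9183
σ'(2.42) = σ(2.42)(1 - σ(2.42)) = 0.9183 × 0.08166 = 0.07499
∂L/∂z = ∂L/∂h · σ'(z) = -3 × 0.07499 = -0.225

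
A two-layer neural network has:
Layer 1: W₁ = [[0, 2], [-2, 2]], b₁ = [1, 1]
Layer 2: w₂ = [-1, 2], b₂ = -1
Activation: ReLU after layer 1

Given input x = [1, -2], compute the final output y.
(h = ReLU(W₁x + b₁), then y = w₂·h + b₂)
y = -1

Layer 1 pre-activation: z₁ = [-3, -5]
After ReLU: h = [0, 0]
Layer 2 output: y = -1×0 + 2×0 + -1 = -1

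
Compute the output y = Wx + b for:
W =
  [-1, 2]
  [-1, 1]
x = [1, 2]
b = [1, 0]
y = [4, 1]

Wx = [-1×1 + 2×2, -1×1 + 1×2]
   = [3, 1]
y = Wx + b = [3 + 1, 1 + 0] = [4, 1]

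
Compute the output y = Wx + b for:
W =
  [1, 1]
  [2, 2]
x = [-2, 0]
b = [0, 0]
y = [-2, -4]

Wx = [1×-2 + 1×0, 2×-2 + 2×0]
   = [-2, -4]
y = Wx + b = [-2 + 0, -4 + 0] = [-2, -4]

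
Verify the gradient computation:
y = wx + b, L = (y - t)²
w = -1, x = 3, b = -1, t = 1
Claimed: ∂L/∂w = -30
Correct

y = (-1)(3) + -1 = -4
∂L/∂y = 2(y - t) = 2(-4 - 1) = -10
∂y/∂w = x = 3
∂L/∂w = -10 × 3 = -30

Claimed value: -30
Correct: The correct gradient is -30.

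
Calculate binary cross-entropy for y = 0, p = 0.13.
L = 0.1393

L = -0·log(0.13) - 1·log(0.87) = -log(0.87) = 0.1393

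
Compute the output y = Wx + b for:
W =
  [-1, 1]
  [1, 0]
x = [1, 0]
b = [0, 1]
y = [-1, 2]

Wx = [-1×1 + 1×0, 1×1 + 0×0]
   = [-1, 1]
y = Wx + b = [-1 + 0, 1 + 1] = [-1, 2]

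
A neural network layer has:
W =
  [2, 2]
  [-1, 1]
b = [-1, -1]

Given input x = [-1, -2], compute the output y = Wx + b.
y = [-7, -2]

Wx = [2×-1 + 2×-2, -1×-1 + 1×-2]
   = [-6, -1]
y = Wx + b = [-6 + -1, -1 + -1] = [-7, -2]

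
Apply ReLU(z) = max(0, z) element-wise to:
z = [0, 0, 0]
h = [0, 0, 0]

ReLU applied element-wise: max(0,0)=0, max(0,0)=0, max(0,0)=0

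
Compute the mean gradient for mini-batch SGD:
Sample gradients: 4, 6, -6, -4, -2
Average gradient = -0.4

Average = (1/5)(4 + 6 + -6 + -4 + -2) = -2/5 = -0.4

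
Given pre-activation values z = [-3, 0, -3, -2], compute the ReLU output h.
h = [0, 0, 0, 0]

ReLU applied element-wise: max(0,-3)=0, max(0,0)=0, max(0,-3)=0, max(0,-2)=0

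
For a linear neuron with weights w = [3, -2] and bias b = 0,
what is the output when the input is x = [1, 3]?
y = -3

y = (3)(1) + (-2)(3) + 0 = -3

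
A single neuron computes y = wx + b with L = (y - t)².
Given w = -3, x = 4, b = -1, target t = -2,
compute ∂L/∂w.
∂L/∂w = -88

y = wx + b = (-3)(4) + -1 = -13
∂L/∂y = 2(y - t) = 2(-13 - -2) = -22
∂y/∂w = x = 4
∂L/∂w = ∂L/∂y · ∂y/∂w = -22 × 4 = -88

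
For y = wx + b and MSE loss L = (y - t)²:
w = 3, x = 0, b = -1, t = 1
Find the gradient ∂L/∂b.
∂L/∂b = -4

y = wx + b = (3)(0) + -1 = -1
∂L/∂y = 2(y - t) = 2(-1 - 1) = -4
∂y/∂b = 1
∂L/∂b = ∂L/∂y · ∂y/∂b = -4 × 1 = -4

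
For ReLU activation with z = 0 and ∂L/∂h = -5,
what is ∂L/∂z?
∂L/∂z = 0

h = ReLU(0) = 0
At z = 0: ∂h/∂z = 0 (by convention)
∂L/∂z = ∂L/∂h · ∂h/∂z = -5 × 0 = 0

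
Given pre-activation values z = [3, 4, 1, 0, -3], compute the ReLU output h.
h = [3, 4, 1, 0, 0]

ReLU applied element-wise: max(0,3)=3, max(0,4)=4, max(0,1)=1, max(0,0)=0, max(0,-3)=0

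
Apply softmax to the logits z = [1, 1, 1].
p = [0.3333, 0.3333, 0.3333]

exp(z) = [2.718, 2.718, 2.718]
Sum = 8.155
p = [0.3333, 0.3333, 0.3333]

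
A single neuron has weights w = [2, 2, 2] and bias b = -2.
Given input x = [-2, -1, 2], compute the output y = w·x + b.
y = -4

y = (2)(-2) + (2)(-1) + (2)(2) + -2 = -4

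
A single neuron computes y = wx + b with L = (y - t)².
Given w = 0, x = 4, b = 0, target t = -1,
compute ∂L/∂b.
∂L/∂b = 2

y = wx + b = (0)(4) + 0 = 0
∂L/∂y = 2(y - t) = 2(0 - -1) = 2
∂y/∂b = 1
∂L/∂b = ∂L/∂y · ∂y/∂b = 2 × 1 = 2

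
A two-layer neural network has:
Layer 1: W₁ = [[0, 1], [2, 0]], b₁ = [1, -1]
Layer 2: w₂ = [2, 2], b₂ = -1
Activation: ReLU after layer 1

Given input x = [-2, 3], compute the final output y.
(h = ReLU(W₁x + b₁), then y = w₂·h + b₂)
y = 7

Layer 1 pre-activation: z₁ = [4, -5]
After ReLU: h = [4, 0]
Layer 2 output: y = 2×4 + 2×0 + -1 = 7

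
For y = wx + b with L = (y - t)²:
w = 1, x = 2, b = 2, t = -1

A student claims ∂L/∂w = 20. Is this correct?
Correct

y = (1)(2) + 2 = 4
∂L/∂y = 2(y - t) = 2(4 - -1) = 10
∂y/∂w = x = 2
∂L/∂w = 10 × 2 = 20

Claimed value: 20
Correct: The correct gradient is 20.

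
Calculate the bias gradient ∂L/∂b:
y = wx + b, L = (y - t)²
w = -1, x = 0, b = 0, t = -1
∂L/∂b = 2

y = wx + b = (-1)(0) + 0 = 0
∂L/∂y = 2(y - t) = 2(0 - -1) = 2
∂y/∂b = 1
∂L/∂b = ∂L/∂y · ∂y/∂b = 2 × 1 = 2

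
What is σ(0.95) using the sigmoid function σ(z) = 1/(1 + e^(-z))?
0.7211

sigmoid(0.95) = 1/(1 + e^(-0.95)) = 1/(1 + 0.3867) = 0.7211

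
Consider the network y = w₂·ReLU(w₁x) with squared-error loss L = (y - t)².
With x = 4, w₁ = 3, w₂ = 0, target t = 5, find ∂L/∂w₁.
∂L/∂w₁ = 0

Forward pass:
z = w₁x = 3×4 = 12
h = ReLU(12) = 12
y = w₂h = 0×12 = 0

Backward pass:
∂L/∂y = 2(y - t) = 2(0 - 5) = -10
∂y/∂h = w₂ = 0
∂h/∂z = 1 (ReLU derivative)
∂z/∂w₁ = x = 4

∂L/∂w₁ = -10 × 0 × 1 × 4 = 0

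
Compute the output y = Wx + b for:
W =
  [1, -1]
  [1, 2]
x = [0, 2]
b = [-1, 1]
y = [-3, 5]

Wx = [1×0 + -1×2, 1×0 + 2×2]
   = [-2, 4]
y = Wx + b = [-2 + -1, 4 + 1] = [-3, 5]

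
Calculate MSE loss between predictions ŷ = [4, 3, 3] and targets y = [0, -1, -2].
MSE = 19

MSE = (1/3)((4-0)² + (3--1)² + (3--2)²) = (1/3)(16 + 16 + 25) = 19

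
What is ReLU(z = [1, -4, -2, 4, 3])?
h = [1, 0, 0, 4, 3]

ReLU applied element-wise: max(0,1)=1, max(0,-4)=0, max(0,-2)=0, max(0,4)=4, max(0,3)=3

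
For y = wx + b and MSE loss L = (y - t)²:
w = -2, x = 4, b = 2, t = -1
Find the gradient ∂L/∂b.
∂L/∂b = -10

y = wx + b = (-2)(4) + 2 = -6
∂L/∂y = 2(y - t) = 2(-6 - -1) = -10
∂y/∂b = 1
∂L/∂b = ∂L/∂y · ∂y/∂b = -10 × 1 = -10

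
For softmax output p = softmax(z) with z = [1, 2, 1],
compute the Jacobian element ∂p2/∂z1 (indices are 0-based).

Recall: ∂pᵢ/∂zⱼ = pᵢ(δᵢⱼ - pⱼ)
∂p2/∂z1 = -0.1221

p = softmax(z) = [0.2119, 0.5761, 0.2119]
p2 = 0.2119, p1 = 0.5761

∂p2/∂z1 = -p2 × p1 = -0.2119 × 0.5761 = -0.1221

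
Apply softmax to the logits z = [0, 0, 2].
p = [0.1065, 0.1065, 0.787]

exp(z) = [1, 1, 7.389]
Sum = 9.389
p = [0.1065, 0.1065, 0.787]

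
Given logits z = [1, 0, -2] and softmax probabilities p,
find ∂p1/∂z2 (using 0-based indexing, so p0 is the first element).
∂p1/∂z2 = -0.009113

p = softmax(z) = [0.7054, 0.2595, 0.03512]
p1 = 0.2595, p2 = 0.03512

∂p1/∂z2 = -p1 × p2 = -0.2595 × 0.03512 = -0.009113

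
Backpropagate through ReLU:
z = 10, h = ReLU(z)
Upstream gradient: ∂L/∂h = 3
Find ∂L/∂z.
∂L/∂z = 3

h = ReLU(10) = 10
Since z > 0: ∂h/∂z = 1
∂L/∂z = ∂L/∂h · ∂h/∂z = 3 × 1 = 3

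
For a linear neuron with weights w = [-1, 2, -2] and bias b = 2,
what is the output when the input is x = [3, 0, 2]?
y = -5

y = (-1)(3) + (2)(0) + (-2)(2) + 2 = -5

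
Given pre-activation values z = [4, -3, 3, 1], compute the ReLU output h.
h = [4, 0, 3, 1]

ReLU applied element-wise: max(0,4)=4, max(0,-3)=0, max(0,3)=3, max(0,1)=1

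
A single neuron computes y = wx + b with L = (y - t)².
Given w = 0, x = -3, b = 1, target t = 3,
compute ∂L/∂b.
∂L/∂b = -4

y = wx + b = (0)(-3) + 1 = 1
∂L/∂y = 2(y - t) = 2(1 - 3) = -4
∂y/∂b = 1
∂L/∂b = ∂L/∂y · ∂y/∂b = -4 × 1 = -4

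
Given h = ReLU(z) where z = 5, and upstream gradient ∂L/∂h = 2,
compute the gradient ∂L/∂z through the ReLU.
∂L/∂z = 2

h = ReLU(5) = 5
Since z > 0: ∂h/∂z = 1
∂L/∂z = ∂L/∂h · ∂h/∂z = 2 × 1 = 2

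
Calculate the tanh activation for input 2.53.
0.9874

tanh(2.53) = (e^(2.53) - e^(-2.53))/(e^(2.53) + e^(-2.53)) = 0.9874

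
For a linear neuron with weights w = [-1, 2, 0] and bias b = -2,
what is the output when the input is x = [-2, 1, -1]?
y = 2

y = (-1)(-2) + (2)(1) + (0)(-1) + -2 = 2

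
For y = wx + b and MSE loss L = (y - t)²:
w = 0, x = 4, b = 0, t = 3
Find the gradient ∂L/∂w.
∂L/∂w = -24

y = wx + b = (0)(4) + 0 = 0
∂L/∂y = 2(y - t) = 2(0 - 3) = -6
∂y/∂w = x = 4
∂L/∂w = ∂L/∂y · ∂y/∂w = -6 × 4 = -24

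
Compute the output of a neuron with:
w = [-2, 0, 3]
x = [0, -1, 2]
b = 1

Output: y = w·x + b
y = 7

y = (-2)(0) + (0)(-1) + (3)(2) + 1 = 7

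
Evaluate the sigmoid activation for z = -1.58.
0.1708

sigmoid(-1.58) = 1/(1 + e^(1.58)) = 1/(1 + 4.855) = 0.1708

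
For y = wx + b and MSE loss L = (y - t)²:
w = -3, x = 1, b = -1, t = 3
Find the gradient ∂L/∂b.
∂L/∂b = -14

y = wx + b = (-3)(1) + -1 = -4
∂L/∂y = 2(y - t) = 2(-4 - 3) = -14
∂y/∂b = 1
∂L/∂b = ∂L/∂y · ∂y/∂b = -14 × 1 = -14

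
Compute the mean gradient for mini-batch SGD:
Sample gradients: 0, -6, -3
Average gradient = -3

Average = (1/3)(0 + -6 + -3) = -9/3 = -3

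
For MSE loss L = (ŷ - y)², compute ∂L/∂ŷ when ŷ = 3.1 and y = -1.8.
∂L/∂ŷ = 9.8

∂L/∂ŷ = 2(ŷ - y) = 2(3.1 - -1.8) = 2(4.9) = 9.8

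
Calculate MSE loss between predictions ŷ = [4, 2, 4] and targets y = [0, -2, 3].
MSE = 11

MSE = (1/3)((4-0)² + (2--2)² + (4-3)²) = (1/3)(16 + 16 + 1) = 11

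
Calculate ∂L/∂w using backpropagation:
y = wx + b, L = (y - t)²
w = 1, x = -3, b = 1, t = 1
∂L/∂w = 18

y = wx + b = (1)(-3) + 1 = -2
∂L/∂y = 2(y - t) = 2(-2 - 1) = -6
∂y/∂w = x = -3
∂L/∂w = ∂L/∂y · ∂y/∂w = -6 × -3 = 18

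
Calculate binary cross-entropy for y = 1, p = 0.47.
L = 0.755

L = -1·log(0.47) - 0·log(0.53) = -log(0.47) = 0.755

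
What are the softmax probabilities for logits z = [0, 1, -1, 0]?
p = [0.1966, 0.5344, 0.0723, 0.1966]

exp(z) = [1, 2.718, 0.3679, 1]
Sum = 5.086
p = [0.1966, 0.5344, 0.0723, 0.1966]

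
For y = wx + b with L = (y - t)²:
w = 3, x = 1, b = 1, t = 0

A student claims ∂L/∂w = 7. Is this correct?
Incorrect

y = (3)(1) + 1 = 4
∂L/∂y = 2(y - t) = 2(4 - 0) = 8
∂y/∂w = x = 1
∂L/∂w = 8 × 1 = 8

Claimed value: 7
Incorrect: The correct gradient is 8.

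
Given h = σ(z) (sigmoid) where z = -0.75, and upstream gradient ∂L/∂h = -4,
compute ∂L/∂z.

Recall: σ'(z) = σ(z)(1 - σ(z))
∂L/∂z = -0.8716

σ(-0.75) = 0.3208
σ'(-0.75) = σ(-0.75)(1 - σ(-0.75)) = 0.3208 × 0.6792 = 0.2179
∂L/∂z = ∂L/∂h · σ'(z) = -4 × 0.2179 = -0.8716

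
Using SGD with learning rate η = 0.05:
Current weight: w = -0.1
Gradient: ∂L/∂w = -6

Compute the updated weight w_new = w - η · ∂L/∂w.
w_new = 0.2

w_new = w - η·∂L/∂w = -0.1 - 0.05×(-6) = -0.1 - (-0.3) = 0.2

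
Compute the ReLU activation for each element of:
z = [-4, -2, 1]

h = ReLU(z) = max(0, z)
h = [0, 0, 1]

ReLU applied element-wise: max(0,-4)=0, max(0,-2)=0, max(0,1)=1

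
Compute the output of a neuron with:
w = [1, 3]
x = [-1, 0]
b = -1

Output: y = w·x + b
y = -2

y = (1)(-1) + (3)(0) + -1 = -2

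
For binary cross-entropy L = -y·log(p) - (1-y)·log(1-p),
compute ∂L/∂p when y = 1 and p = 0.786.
∂L/∂p = -1.272

∂L/∂p = -y/p + (1-y)/(1-p) = -1/0.786 + 0 = -1.272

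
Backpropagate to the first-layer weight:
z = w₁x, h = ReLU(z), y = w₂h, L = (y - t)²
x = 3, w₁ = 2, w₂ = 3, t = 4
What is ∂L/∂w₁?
∂L/∂w₁ = 252

Forward pass:
z = w₁x = 2×3 = 6
h = ReLU(6) = 6
y = w₂h = 3×6 = 18

Backward pass:
∂L/∂y = 2(y - t) = 2(18 - 4) = 28
∂y/∂h = w₂ = 3
∂h/∂z = 1 (ReLU derivative)
∂z/∂w₁ = x = 3

∂L/∂w₁ = 28 × 3 × 1 × 3 = 252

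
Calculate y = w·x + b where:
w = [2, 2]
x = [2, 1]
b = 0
y = 6

y = (2)(2) + (2)(1) + 0 = 6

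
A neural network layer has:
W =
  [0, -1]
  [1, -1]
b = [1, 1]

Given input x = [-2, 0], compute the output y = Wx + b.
y = [1, -1]

Wx = [0×-2 + -1×0, 1×-2 + -1×0]
   = [0, -2]
y = Wx + b = [0 + 1, -2 + 1] = [1, -1]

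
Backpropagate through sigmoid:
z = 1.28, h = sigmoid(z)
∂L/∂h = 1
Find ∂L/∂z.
∂L/∂z = 0.1702

σ(1.28) = 0.7824
σ'(1.28) = σ(1.28)(1 - σ(1.28)) = 0.7824 × 0.2176 = 0.1702
∂L/∂z = ∂L/∂h · σ'(z) = 1 × 0.1702 = 0.1702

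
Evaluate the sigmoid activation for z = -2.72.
0.0618

sigmoid(-2.72) = 1/(1 + e^(2.72)) = 1/(1 + 15.18) = 0.0618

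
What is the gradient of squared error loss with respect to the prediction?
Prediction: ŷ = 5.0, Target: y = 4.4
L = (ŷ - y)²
∂L/∂ŷ = 1.2

∂L/∂ŷ = 2(ŷ - y) = 2(5.0 - 4.4) = 2(0.6) = 1.2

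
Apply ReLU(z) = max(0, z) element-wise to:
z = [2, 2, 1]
h = [2, 2, 1]

ReLU applied element-wise: max(0,2)=2, max(0,2)=2, max(0,1)=1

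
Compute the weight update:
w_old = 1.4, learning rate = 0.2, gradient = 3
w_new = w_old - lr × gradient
w_new = 0.8

w_new = w - η·∂L/∂w = 1.4 - 0.2×(3) = 1.4 - (0.6) = 0.8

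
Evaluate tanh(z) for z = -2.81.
-0.9928

tanh(-2.81) = (e^(-2.81) - e^(2.81))/(e^(-2.81) + e^(2.81)) = -0.9928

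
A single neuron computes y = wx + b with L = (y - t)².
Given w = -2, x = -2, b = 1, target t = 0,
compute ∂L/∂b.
∂L/∂b = 10

y = wx + b = (-2)(-2) + 1 = 5
∂L/∂y = 2(y - t) = 2(5 - 0) = 10
∂y/∂b = 1
∂L/∂b = ∂L/∂y · ∂y/∂b = 10 × 1 = 10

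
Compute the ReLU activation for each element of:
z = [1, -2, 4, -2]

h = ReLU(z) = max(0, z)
h = [1, 0, 4, 0]

ReLU applied element-wise: max(0,1)=1, max(0,-2)=0, max(0,4)=4, max(0,-2)=0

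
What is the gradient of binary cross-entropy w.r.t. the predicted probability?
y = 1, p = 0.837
∂L/∂p = -1.195

∂L/∂p = -y/p + (1-y)/(1-p) = -1/0.837 + 0 = -1.195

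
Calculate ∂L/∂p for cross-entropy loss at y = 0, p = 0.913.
∂L/∂p = 11.49

∂L/∂p = -y/p + (1-y)/(1-p) = 0 + 1/0.087 = 11.49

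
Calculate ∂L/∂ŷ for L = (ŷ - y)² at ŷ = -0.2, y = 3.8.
∂L/∂ŷ = -8.0

∂L/∂ŷ = 2(ŷ - y) = 2(-0.2 - 3.8) = 2(-4.0) = -8.0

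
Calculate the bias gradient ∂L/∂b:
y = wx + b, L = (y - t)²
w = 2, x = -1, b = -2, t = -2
∂L/∂b = -4

y = wx + b = (2)(-1) + -2 = -4
∂L/∂y = 2(y - t) = 2(-4 - -2) = -4
∂y/∂b = 1
∂L/∂b = ∂L/∂y · ∂y/∂b = -4 × 1 = -4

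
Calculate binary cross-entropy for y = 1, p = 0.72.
L = 0.3285

L = -1·log(0.72) - 0·log(0.28) = -log(0.72) = 0.3285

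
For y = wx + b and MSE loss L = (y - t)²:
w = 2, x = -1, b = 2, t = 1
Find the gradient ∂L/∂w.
∂L/∂w = 2

y = wx + b = (2)(-1) + 2 = 0
∂L/∂y = 2(y - t) = 2(0 - 1) = -2
∂y/∂w = x = -1
∂L/∂w = ∂L/∂y · ∂y/∂w = -2 × -1 = 2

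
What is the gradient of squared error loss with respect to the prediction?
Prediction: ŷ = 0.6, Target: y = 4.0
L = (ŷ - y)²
∂L/∂ŷ = -6.8

∂L/∂ŷ = 2(ŷ - y) = 2(0.6 - 4.0) = 2(-3.4) = -6.8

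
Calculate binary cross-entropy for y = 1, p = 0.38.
L = 0.9676

L = -1·log(0.38) - 0·log(0.62) = -log(0.38) = 0.9676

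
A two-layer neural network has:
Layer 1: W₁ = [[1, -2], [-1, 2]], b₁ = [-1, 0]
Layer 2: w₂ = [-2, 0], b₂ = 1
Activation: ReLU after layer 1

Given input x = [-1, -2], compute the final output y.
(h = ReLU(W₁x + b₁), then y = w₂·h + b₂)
y = -3

Layer 1 pre-activation: z₁ = [2, -3]
After ReLU: h = [2, 0]
Layer 2 output: y = -2×2 + 0×0 + 1 = -3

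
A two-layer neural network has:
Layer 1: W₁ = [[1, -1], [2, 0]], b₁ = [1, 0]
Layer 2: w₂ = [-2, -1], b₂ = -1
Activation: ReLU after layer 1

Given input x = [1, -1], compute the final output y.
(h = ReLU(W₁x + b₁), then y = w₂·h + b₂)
y = -9

Layer 1 pre-activation: z₁ = [3, 2]
After ReLU: h = [3, 2]
Layer 2 output: y = -2×3 + -1×2 + -1 = -9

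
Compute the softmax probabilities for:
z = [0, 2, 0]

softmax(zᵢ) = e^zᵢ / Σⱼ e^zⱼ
p = [0.1065, 0.787, 0.1065]

exp(z) = [1, 7.389, 1]
Sum = 9.389
p = [0.1065, 0.787, 0.1065]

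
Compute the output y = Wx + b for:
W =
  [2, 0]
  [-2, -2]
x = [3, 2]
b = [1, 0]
y = [7, -10]

Wx = [2×3 + 0×2, -2×3 + -2×2]
   = [6, -10]
y = Wx + b = [6 + 1, -10 + 0] = [7, -10]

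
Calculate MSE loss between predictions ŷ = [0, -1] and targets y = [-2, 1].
MSE = 4

MSE = (1/2)((0--2)² + (-1-1)²) = (1/2)(4 + 4) = 4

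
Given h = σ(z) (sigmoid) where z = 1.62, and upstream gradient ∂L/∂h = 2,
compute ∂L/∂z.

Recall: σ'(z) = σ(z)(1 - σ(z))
∂L/∂z = 0.2758

σ(1.62) = 0.8348
σ'(1.62) = σ(1.62)(1 - σ(1.62)) = 0.8348 × 0.1652 = 0.1379
∂L/∂z = ∂L/∂h · σ'(z) = 2 × 0.1379 = 0.2758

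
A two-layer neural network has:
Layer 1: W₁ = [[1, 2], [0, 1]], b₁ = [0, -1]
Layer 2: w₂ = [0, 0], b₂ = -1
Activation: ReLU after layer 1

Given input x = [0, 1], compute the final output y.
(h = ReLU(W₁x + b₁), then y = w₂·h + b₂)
y = -1

Layer 1 pre-activation: z₁ = [2, 0]
After ReLU: h = [2, 0]
Layer 2 output: y = 0×2 + 0×0 + -1 = -1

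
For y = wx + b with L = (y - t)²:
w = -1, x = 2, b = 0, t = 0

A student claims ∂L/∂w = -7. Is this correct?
Incorrect

y = (-1)(2) + 0 = -2
∂L/∂y = 2(y - t) = 2(-2 - 0) = -4
∂y/∂w = x = 2
∂L/∂w = -4 × 2 = -8

Claimed value: -7
Incorrect: The correct gradient is -8.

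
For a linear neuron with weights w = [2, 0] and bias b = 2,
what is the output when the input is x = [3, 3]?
y = 8

y = (2)(3) + (0)(3) + 2 = 8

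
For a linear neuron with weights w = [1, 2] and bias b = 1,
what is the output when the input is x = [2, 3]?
y = 9

y = (1)(2) + (2)(3) + 1 = 9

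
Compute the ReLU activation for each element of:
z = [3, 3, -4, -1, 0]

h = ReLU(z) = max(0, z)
h = [3, 3, 0, 0, 0]

ReLU applied element-wise: max(0,3)=3, max(0,3)=3, max(0,-4)=0, max(0,-1)=0, max(0,0)=0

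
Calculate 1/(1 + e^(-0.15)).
0.5374

sigmoid(0.15) = 1/(1 + e^(-0.15)) = 1/(1 + 0.8607) = 0.5374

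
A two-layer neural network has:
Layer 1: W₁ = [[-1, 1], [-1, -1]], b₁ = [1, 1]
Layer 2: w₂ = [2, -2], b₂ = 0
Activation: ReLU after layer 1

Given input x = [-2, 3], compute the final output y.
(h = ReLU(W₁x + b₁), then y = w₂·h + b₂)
y = 12

Layer 1 pre-activation: z₁ = [6, 0]
After ReLU: h = [6, 0]
Layer 2 output: y = 2×6 + -2×0 + 0 = 12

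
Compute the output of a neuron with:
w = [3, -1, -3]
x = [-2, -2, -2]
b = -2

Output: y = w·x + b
y = 0

y = (3)(-2) + (-1)(-2) + (-3)(-2) + -2 = 0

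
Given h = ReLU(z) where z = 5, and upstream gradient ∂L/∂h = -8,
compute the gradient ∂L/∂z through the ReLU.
∂L/∂z = -8

h = ReLU(5) = 5
Since z > 0: ∂h/∂z = 1
∂L/∂z = ∂L/∂h · ∂h/∂z = -8 × 1 = -8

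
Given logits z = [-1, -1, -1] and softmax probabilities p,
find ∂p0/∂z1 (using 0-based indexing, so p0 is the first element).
∂p0/∂z1 = -0.1111

p = softmax(z) = [0.3333, 0.3333, 0.3333]
p0 = 0.3333, p1 = 0.3333

∂p0/∂z1 = -p0 × p1 = -0.3333 × 0.3333 = -0.1111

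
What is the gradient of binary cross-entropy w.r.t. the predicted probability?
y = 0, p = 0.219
∂L/∂p = 1.28

∂L/∂p = -y/p + (1-y)/(1-p) = 0 + 1/0.781 = 1.28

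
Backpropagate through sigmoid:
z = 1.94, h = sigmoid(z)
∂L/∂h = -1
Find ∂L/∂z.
∂L/∂z = -0.1099

σ(1.94) = 0.8744
σ'(1.94) = σ(1.94)(1 - σ(1.94)) = 0.8744 × 0.1256 = 0.1099
∂L/∂z = ∂L/∂h · σ'(z) = -1 × 0.1099 = -0.1099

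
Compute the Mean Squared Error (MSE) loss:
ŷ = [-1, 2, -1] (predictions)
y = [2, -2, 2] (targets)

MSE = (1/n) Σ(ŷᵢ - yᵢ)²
MSE = 11.33

MSE = (1/3)((-1-2)² + (2--2)² + (-1-2)²) = (1/3)(9 + 16 + 9) = 11.33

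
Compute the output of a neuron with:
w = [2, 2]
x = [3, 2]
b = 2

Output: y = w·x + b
y = 12

y = (2)(3) + (2)(2) + 2 = 12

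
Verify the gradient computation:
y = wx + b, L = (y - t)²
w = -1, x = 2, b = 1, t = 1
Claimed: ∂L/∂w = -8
Correct

y = (-1)(2) + 1 = -1
∂L/∂y = 2(y - t) = 2(-1 - 1) = -4
∂y/∂w = x = 2
∂L/∂w = -4 × 2 = -8

Claimed value: -8
Correct: The correct gradient is -8.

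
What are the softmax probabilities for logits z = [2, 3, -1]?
p = [0.2654, 0.7214, 0.0132]

exp(z) = [7.389, 20.09, 0.3679]
Sum = 27.84
p = [0.2654, 0.7214, 0.0132]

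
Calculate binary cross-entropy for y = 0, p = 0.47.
L = 0.6349

L = -0·log(0.47) - 1·log(0.53) = -log(0.53) = 0.6349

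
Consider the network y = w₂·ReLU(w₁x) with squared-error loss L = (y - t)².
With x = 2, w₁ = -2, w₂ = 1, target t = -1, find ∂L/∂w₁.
∂L/∂w₁ = 0

Forward pass:
z = w₁x = -2×2 = -4
h = ReLU(-4) = 0
y = w₂h = 1×0 = 0

Backward pass:
∂L/∂y = 2(y - t) = 2(0 - -1) = 2
∂y/∂h = w₂ = 1
∂h/∂z = 0 (ReLU derivative)
∂z/∂w₁ = x = 2

∂L/∂w₁ = 2 × 1 × 0 × 2 = 0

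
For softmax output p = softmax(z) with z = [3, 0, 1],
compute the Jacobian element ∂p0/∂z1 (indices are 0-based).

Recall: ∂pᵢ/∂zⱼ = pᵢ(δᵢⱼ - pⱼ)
∂p0/∂z1 = -0.03545

p = softmax(z) = [0.8438, 0.04201, 0.1142]
p0 = 0.8438, p1 = 0.04201

∂p0/∂z1 = -p0 × p1 = -0.8438 × 0.04201 = -0.03545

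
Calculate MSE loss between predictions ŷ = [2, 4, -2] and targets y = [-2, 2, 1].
MSE = 9.667

MSE = (1/3)((2--2)² + (4-2)² + (-2-1)²) = (1/3)(16 + 4 + 9) = 9.667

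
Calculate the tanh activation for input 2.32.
0.9809

tanh(2.32) = (e^(2.32) - e^(-2.32))/(e^(2.32) + e^(-2.32)) = 0.9809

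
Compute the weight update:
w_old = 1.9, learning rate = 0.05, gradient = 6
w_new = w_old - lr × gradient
w_new = 1.6

w_new = w - η·∂L/∂w = 1.9 - 0.05×(6) = 1.9 - (0.3) = 1.6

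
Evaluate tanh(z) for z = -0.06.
-0.05993

tanh(-0.06) = (e^(-0.06) - e^(0.06))/(e^(-0.06) + e^(0.06)) = -0.05993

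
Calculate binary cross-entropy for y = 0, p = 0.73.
L = 1.309

L = -0·log(0.73) - 1·log(0.27) = -log(0.27) = 1.309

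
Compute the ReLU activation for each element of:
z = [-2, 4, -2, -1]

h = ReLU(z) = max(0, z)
h = [0, 4, 0, 0]

ReLU applied element-wise: max(0,-2)=0, max(0,4)=4, max(0,-2)=0, max(0,-1)=0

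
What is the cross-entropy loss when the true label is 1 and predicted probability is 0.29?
L = 1.238

L = -1·log(0.29) - 0·log(0.71) = -log(0.29) = 1.238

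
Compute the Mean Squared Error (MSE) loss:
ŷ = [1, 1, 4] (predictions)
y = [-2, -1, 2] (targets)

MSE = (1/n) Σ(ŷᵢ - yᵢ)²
MSE = 5.667

MSE = (1/3)((1--2)² + (1--1)² + (4-2)²) = (1/3)(9 + 4 + 4) = 5.667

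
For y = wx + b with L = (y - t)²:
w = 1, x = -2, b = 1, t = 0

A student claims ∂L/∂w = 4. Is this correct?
Correct

y = (1)(-2) + 1 = -1
∂L/∂y = 2(y - t) = 2(-1 - 0) = -2
∂y/∂w = x = -2
∂L/∂w = -2 × -2 = 4

Claimed value: 4
Correct: The correct gradient is 4.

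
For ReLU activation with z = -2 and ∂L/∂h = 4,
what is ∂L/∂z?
∂L/∂z = 0

h = ReLU(-2) = 0
Since z < 0: ∂h/∂z = 0
∂L/∂z = ∂L/∂h · ∂h/∂z = 4 × 0 = 0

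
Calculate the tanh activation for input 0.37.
0.354

tanh(0.37) = (e^(0.37) - e^(-0.37))/(e^(0.37) + e^(-0.37)) = 0.354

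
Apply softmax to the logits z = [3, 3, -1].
p = [0.4955, 0.4955, 0.0091]

exp(z) = [20.09, 20.09, 0.3679]
Sum = 40.54
p = [0.4955, 0.4955, 0.0091]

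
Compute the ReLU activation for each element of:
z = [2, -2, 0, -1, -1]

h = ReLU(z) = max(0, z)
h = [2, 0, 0, 0, 0]

ReLU applied element-wise: max(0,2)=2, max(0,-2)=0, max(0,0)=0, max(0,-1)=0, max(0,-1)=0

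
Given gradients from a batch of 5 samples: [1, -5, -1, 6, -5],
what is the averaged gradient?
Average gradient = -0.8

Average = (1/5)(1 + -5 + -1 + 6 + -5) = -4/5 = -0.8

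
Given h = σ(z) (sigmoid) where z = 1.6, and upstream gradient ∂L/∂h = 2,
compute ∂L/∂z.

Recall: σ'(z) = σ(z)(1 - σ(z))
∂L/∂z = 0.2795

σ(1.6) = 0.832
σ'(1.6) = σ(1.6)(1 - σ(1.6)) = 0.832 × 0.168 = 0.1398
∂L/∂z = ∂L/∂h · σ'(z) = 2 × 0.1398 = 0.2795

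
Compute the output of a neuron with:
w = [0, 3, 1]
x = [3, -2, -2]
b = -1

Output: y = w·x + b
y = -9

y = (0)(3) + (3)(-2) + (1)(-2) + -1 = -9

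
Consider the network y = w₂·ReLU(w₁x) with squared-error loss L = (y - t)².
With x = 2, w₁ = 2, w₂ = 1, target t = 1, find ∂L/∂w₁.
∂L/∂w₁ = 12

Forward pass:
z = w₁x = 2×2 = 4
h = ReLU(4) = 4
y = w₂h = 1×4 = 4

Backward pass:
∂L/∂y = 2(y - t) = 2(4 - 1) = 6
∂y/∂h = w₂ = 1
∂h/∂z = 1 (ReLU derivative)
∂z/∂w₁ = x = 2

∂L/∂w₁ = 6 × 1 × 1 × 2 = 12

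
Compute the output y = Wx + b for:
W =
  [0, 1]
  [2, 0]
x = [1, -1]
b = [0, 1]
y = [-1, 3]

Wx = [0×1 + 1×-1, 2×1 + 0×-1]
   = [-1, 2]
y = Wx + b = [-1 + 0, 2 + 1] = [-1, 3]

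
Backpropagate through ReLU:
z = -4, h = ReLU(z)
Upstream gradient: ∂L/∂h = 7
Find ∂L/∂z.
∂L/∂z = 0

h = ReLU(-4) = 0
Since z < 0: ∂h/∂z = 0
∂L/∂z = ∂L/∂h · ∂h/∂z = 7 × 0 = 0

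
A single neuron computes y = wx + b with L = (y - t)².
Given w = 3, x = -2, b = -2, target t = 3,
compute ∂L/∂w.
∂L/∂w = 44

y = wx + b = (3)(-2) + -2 = -8
∂L/∂y = 2(y - t) = 2(-8 - 3) = -22
∂y/∂w = x = -2
∂L/∂w = ∂L/∂y · ∂y/∂w = -22 × -2 = 44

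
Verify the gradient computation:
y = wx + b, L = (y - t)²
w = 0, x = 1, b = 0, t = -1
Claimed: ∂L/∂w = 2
Correct

y = (0)(1) + 0 = 0
∂L/∂y = 2(y - t) = 2(0 - -1) = 2
∂y/∂w = x = 1
∂L/∂w = 2 × 1 = 2

Claimed value: 2
Correct: The correct gradient is 2.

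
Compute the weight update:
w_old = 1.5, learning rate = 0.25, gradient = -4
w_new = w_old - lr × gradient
w_new = 2.5

w_new = w - η·∂L/∂w = 1.5 - 0.25×(-4) = 1.5 - (-1) = 2.5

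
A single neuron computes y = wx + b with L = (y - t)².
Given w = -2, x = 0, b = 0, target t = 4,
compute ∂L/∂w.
∂L/∂w = 0

y = wx + b = (-2)(0) + 0 = 0
∂L/∂y = 2(y - t) = 2(0 - 4) = -8
∂y/∂w = x = 0
∂L/∂w = ∂L/∂y · ∂y/∂w = -8 × 0 = 0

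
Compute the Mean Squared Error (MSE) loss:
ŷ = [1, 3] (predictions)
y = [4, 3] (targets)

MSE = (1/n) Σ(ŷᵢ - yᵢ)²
MSE = 4.5

MSE = (1/2)((1-4)² + (3-3)²) = (1/2)(9 + 0) = 4.5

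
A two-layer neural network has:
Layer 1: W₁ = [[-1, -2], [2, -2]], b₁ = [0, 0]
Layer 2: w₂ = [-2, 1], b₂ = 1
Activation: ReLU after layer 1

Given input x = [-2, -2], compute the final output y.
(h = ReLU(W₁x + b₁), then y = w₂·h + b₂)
y = -11

Layer 1 pre-activation: z₁ = [6, 0]
After ReLU: h = [6, 0]
Layer 2 output: y = -2×6 + 1×0 + 1 = -11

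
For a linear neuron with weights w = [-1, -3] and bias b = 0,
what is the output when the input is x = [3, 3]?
y = -12

y = (-1)(3) + (-3)(3) + 0 = -12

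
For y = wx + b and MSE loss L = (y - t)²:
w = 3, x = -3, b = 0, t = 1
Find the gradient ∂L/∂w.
∂L/∂w = 60

y = wx + b = (3)(-3) + 0 = -9
∂L/∂y = 2(y - t) = 2(-9 - 1) = -20
∂y/∂w = x = -3
∂L/∂w = ∂L/∂y · ∂y/∂w = -20 × -3 = 60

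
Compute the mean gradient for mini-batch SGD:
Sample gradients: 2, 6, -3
Average gradient = 1.667

Average = (1/3)(2 + 6 + -3) = 5/3 = 1.667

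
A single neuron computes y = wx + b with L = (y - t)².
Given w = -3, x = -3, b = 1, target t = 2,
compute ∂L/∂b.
∂L/∂b = 16

y = wx + b = (-3)(-3) + 1 = 10
∂L/∂y = 2(y - t) = 2(10 - 2) = 16
∂y/∂b = 1
∂L/∂b = ∂L/∂y · ∂y/∂b = 16 × 1 = 16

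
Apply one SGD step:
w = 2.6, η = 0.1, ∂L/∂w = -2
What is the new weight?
w_new = 2.8

w_new = w - η·∂L/∂w = 2.6 - 0.1×(-2) = 2.6 - (-0.2) = 2.8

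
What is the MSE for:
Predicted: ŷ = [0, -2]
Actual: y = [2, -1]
MSE = 2.5

MSE = (1/2)((0-2)² + (-2--1)²) = (1/2)(4 + 1) = 2.5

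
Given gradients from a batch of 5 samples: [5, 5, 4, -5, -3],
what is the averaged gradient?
Average gradient = 1.2

Average = (1/5)(5 + 5 + 4 + -5 + -3) = 6/5 = 1.2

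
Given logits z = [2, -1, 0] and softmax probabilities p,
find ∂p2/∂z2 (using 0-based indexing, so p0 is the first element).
∂p2/∂z2 = 0.1012

p = softmax(z) = [0.8438, 0.04201, 0.1142]
p2 = 0.1142

∂p2/∂z2 = p2(1 - p2) = 0.1142 × (1 - 0.1142) = 0.1012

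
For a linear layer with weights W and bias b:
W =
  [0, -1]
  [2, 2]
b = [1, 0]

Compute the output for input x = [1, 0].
y = [1, 2]

Wx = [0×1 + -1×0, 2×1 + 2×0]
   = [0, 2]
y = Wx + b = [0 + 1, 2 + 0] = [1, 2]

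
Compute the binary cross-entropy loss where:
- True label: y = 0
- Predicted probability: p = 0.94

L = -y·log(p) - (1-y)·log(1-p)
L = 2.813

L = -0·log(0.94) - 1·log(0.06) = -log(0.06) = 2.813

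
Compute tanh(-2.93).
-0.9943

tanh(-2.93) = (e^(-2.93) - e^(2.93))/(e^(-2.93) + e^(2.93)) = -0.9943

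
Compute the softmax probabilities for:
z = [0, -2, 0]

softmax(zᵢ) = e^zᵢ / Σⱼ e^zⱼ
p = [0.4683, 0.0634, 0.4683]

exp(z) = [1, 0.1353, 1]
Sum = 2.135
p = [0.4683, 0.0634, 0.4683]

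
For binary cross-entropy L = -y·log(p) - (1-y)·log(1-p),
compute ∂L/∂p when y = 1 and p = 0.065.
∂L/∂p = -15.38

∂L/∂p = -y/p + (1-y)/(1-p) = -1/0.065 + 0 = -15.38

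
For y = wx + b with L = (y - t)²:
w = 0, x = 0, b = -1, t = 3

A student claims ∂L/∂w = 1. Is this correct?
Incorrect

y = (0)(0) + -1 = -1
∂L/∂y = 2(y - t) = 2(-1 - 3) = -8
∂y/∂w = x = 0
∂L/∂w = -8 × 0 = 0

Claimed value: 1
Incorrect: The correct gradient is 0.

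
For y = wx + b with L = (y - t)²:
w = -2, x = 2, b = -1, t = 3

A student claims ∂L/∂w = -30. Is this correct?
Incorrect

y = (-2)(2) + -1 = -5
∂L/∂y = 2(y - t) = 2(-5 - 3) = -16
∂y/∂w = x = 2
∂L/∂w = -16 × 2 = -32

Claimed value: -30
Incorrect: The correct gradient is -32.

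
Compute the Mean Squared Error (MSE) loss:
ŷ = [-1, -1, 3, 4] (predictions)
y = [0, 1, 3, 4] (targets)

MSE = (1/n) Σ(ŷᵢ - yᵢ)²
MSE = 1.25

MSE = (1/4)((-1-0)² + (-1-1)² + (3-3)² + (4-4)²) = (1/4)(1 + 4 + 0 + 0) = 1.25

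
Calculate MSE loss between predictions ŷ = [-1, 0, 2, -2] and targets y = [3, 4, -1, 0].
MSE = 11.25

MSE = (1/4)((-1-3)² + (0-4)² + (2--1)² + (-2-0)²) = (1/4)(16 + 16 + 9 + 4) = 11.25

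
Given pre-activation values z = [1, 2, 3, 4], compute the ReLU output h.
h = [1, 2, 3, 4]

ReLU applied element-wise: max(0,1)=1, max(0,2)=2, max(0,3)=3, max(0,4)=4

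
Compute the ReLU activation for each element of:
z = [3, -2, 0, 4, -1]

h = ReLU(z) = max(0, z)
h = [3, 0, 0, 4, 0]

ReLU applied element-wise: max(0,3)=3, max(0,-2)=0, max(0,0)=0, max(0,4)=4, max(0,-1)=0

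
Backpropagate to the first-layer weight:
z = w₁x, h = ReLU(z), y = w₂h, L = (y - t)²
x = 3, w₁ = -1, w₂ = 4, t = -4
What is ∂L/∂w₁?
∂L/∂w₁ = 0

Forward pass:
z = w₁x = -1×3 = -3
h = ReLU(-3) = 0
y = w₂h = 4×0 = 0

Backward pass:
∂L/∂y = 2(y - t) = 2(0 - -4) = 8
∂y/∂h = w₂ = 4
∂h/∂z = 0 (ReLU derivative)
∂z/∂w₁ = x = 3

∂L/∂w₁ = 8 × 4 × 0 × 3 = 0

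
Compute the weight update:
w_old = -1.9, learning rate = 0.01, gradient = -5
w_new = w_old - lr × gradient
w_new = -1.85

w_new = w - η·∂L/∂w = -1.9 - 0.01×(-5) = -1.9 - (-0.05) = -1.85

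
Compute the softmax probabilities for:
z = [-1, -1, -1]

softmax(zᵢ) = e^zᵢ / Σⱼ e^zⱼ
p = [0.3333, 0.3333, 0.3333]

exp(z) = [0.3679, 0.3679, 0.3679]
Sum = 1.104
p = [0.3333, 0.3333, 0.3333]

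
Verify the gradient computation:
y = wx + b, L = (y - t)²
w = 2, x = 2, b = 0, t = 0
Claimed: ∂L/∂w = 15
Incorrect

y = (2)(2) + 0 = 4
∂L/∂y = 2(y - t) = 2(4 - 0) = 8
∂y/∂w = x = 2
∂L/∂w = 8 × 2 = 16

Claimed value: 15
Incorrect: The correct gradient is 16.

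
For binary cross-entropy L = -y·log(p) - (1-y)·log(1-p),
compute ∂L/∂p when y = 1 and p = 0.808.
∂L/∂p = -1.238

∂L/∂p = -y/p + (1-y)/(1-p) = -1/0.808 + 0 = -1.238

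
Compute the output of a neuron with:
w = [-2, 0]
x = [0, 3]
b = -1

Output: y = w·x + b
y = -1

y = (-2)(0) + (0)(3) + -1 = -1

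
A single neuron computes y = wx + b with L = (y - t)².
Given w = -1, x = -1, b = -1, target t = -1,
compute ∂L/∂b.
∂L/∂b = 2

y = wx + b = (-1)(-1) + -1 = 0
∂L/∂y = 2(y - t) = 2(0 - -1) = 2
∂y/∂b = 1
∂L/∂b = ∂L/∂y · ∂y/∂b = 2 × 1 = 2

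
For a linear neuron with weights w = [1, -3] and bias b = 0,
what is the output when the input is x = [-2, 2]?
y = -8

y = (1)(-2) + (-3)(2) + 0 = -8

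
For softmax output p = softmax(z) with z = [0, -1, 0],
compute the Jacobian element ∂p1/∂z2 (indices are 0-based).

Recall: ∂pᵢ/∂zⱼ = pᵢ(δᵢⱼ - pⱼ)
∂p1/∂z2 = -0.06561

p = softmax(z) = [0.4223, 0.1554, 0.4223]
p1 = 0.1554, p2 = 0.4223

∂p1/∂z2 = -p1 × p2 = -0.1554 × 0.4223 = -0.06561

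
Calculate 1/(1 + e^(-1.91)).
0.871

sigmoid(1.91) = 1/(1 + e^(-1.91)) = 1/(1 + 0.1481) = 0.871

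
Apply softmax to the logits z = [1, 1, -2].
p = [0.4879, 0.4879, 0.0243]

exp(z) = [2.718, 2.718, 0.1353]
Sum = 5.572
p = [0.4879, 0.4879, 0.0243]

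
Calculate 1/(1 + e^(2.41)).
0.08241

sigmoid(-2.41) = 1/(1 + e^(2.41)) = 1/(1 + 11.13) = 0.08241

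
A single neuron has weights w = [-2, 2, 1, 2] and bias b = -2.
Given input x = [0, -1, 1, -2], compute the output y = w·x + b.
y = -7

y = (-2)(0) + (2)(-1) + (1)(1) + (2)(-2) + -2 = -7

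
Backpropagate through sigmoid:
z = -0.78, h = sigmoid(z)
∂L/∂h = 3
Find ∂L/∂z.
∂L/∂z = 0.6466

σ(-0.78) = 0.3143
σ'(-0.78) = σ(-0.78)(1 - σ(-0.78)) = 0.3143 × 0.6857 = 0.2155
∂L/∂z = ∂L/∂h · σ'(z) = 3 × 0.2155 = 0.6466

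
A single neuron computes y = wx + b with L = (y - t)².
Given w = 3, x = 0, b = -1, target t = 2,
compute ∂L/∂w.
∂L/∂w = 0

y = wx + b = (3)(0) + -1 = -1
∂L/∂y = 2(y - t) = 2(-1 - 2) = -6
∂y/∂w = x = 0
∂L/∂w = ∂L/∂y · ∂y/∂w = -6 × 0 = 0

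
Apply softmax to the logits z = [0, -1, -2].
p = [0.6652, 0.2447, 0.09]

exp(z) = [1, 0.3679, 0.1353]
Sum = 1.503
p = [0.6652, 0.2447, 0.09]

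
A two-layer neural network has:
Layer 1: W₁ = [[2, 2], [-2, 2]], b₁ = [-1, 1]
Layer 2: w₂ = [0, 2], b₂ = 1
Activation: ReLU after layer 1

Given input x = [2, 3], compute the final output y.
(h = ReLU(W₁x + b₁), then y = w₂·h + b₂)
y = 7

Layer 1 pre-activation: z₁ = [9, 3]
After ReLU: h = [9, 3]
Layer 2 output: y = 0×9 + 2×3 + 1 = 7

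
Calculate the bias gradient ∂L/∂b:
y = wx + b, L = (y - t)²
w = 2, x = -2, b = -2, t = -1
∂L/∂b = -10

y = wx + b = (2)(-2) + -2 = -6
∂L/∂y = 2(y - t) = 2(-6 - -1) = -10
∂y/∂b = 1
∂L/∂b = ∂L/∂y · ∂y/∂b = -10 × 1 = -10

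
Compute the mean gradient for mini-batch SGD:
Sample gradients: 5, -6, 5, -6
Average gradient = -0.5

Average = (1/4)(5 + -6 + 5 + -6) = -2/4 = -0.5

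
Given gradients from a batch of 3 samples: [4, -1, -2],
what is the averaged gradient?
Average gradient = 0.3333

Average = (1/3)(4 + -1 + -2) = 1/3 = 0.3333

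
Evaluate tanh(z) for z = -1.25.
-0.8483

tanh(-1.25) = (e^(-1.25) - e^(1.25))/(e^(-1.25) + e^(1.25)) = -0.8483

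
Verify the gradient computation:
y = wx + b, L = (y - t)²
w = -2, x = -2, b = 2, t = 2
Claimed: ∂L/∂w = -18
Incorrect

y = (-2)(-2) + 2 = 6
∂L/∂y = 2(y - t) = 2(6 - 2) = 8
∂y/∂w = x = -2
∂L/∂w = 8 × -2 = -16

Claimed value: -18
Incorrect: The correct gradient is -16.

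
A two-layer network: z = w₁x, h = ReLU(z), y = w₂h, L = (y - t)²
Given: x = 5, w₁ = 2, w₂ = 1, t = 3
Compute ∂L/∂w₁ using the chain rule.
∂L/∂w₁ = 70

Forward pass:
z = w₁x = 2×5 = 10
h = ReLU(10) = 10
y = w₂h = 1×10 = 10

Backward pass:
∂L/∂y = 2(y - t) = 2(10 - 3) = 14
∂y/∂h = w₂ = 1
∂h/∂z = 1 (ReLU derivative)
∂z/∂w₁ = x = 5

∂L/∂w₁ = 14 × 1 × 1 × 5 = 70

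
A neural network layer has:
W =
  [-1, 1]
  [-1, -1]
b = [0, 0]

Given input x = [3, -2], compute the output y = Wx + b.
y = [-5, -1]

Wx = [-1×3 + 1×-2, -1×3 + -1×-2]
   = [-5, -1]
y = Wx + b = [-5 + 0, -1 + 0] = [-5, -1]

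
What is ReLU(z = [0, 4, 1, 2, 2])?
h = [0, 4, 1, 2, 2]

ReLU applied element-wise: max(0,0)=0, max(0,4)=4, max(0,1)=1, max(0,2)=2, max(0,2)=2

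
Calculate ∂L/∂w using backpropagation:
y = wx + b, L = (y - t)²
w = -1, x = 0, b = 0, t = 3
∂L/∂w = 0

y = wx + b = (-1)(0) + 0 = 0
∂L/∂y = 2(y - t) = 2(0 - 3) = -6
∂y/∂w = x = 0
∂L/∂w = ∂L/∂y · ∂y/∂w = -6 × 0 = 0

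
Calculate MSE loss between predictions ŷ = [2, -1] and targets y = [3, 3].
MSE = 8.5

MSE = (1/2)((2-3)² + (-1-3)²) = (1/2)(1 + 16) = 8.5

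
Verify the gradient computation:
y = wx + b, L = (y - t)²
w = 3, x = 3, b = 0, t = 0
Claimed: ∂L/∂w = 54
Correct

y = (3)(3) + 0 = 9
∂L/∂y = 2(y - t) = 2(9 - 0) = 18
∂y/∂w = x = 3
∂L/∂w = 18 × 3 = 54

Claimed value: 54
Correct: The correct gradient is 54.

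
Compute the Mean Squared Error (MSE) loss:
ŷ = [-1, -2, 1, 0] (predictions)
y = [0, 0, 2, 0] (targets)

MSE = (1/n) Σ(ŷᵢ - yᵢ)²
MSE = 1.5

MSE = (1/4)((-1-0)² + (-2-0)² + (1-2)² + (0-0)²) = (1/4)(1 + 4 + 1 + 0) = 1.5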